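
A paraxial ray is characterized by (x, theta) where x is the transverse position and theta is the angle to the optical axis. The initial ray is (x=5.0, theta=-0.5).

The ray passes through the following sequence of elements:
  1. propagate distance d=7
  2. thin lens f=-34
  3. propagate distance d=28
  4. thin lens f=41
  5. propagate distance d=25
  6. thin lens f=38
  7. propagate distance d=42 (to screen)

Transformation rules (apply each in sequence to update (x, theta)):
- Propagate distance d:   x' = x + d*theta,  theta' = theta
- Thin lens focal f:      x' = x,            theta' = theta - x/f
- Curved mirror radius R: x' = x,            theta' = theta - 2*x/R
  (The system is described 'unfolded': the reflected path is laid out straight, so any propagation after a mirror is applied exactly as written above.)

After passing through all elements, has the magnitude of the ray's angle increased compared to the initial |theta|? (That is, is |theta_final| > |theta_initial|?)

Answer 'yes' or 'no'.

Initial: x=5.0000 theta=-0.5000
After 1 (propagate distance d=7): x=1.5000 theta=-0.5000
After 2 (thin lens f=-34): x=1.5000 theta=-31/68 (≈-0.4559)
After 3 (propagate distance d=28): x=-383/34 (≈-11.2647) theta=-31/68 (≈-0.4559)
After 4 (thin lens f=41): x=-383/34 (≈-11.2647) theta=-505/2788 (≈-0.1811)
After 5 (propagate distance d=25): x=-44031/2788 (≈-15.7930) theta=-505/2788 (≈-0.1811)
After 6 (thin lens f=38): x=-44031/2788 (≈-15.7930) theta=24841/105944 (≈0.2345)
After 7 (propagate distance d=42 (to screen)): x=-78732/13243 (≈-5.9452) theta=24841/105944 (≈0.2345)
|theta_initial|=0.5000 |theta_final|=24841/105944 (≈0.2345) -> not increased

Answer: no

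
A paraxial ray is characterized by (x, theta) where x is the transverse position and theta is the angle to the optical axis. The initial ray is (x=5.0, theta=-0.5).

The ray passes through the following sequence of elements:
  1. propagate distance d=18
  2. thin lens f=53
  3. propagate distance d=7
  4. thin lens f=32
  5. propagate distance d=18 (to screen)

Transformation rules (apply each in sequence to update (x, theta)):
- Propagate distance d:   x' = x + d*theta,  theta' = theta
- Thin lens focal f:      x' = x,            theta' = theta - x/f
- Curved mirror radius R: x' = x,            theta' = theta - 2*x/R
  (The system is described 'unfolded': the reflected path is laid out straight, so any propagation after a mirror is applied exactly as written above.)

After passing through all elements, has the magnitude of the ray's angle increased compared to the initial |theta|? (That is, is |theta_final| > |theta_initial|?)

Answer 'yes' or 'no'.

Answer: no

Derivation:
Initial: x=5.0000 theta=-0.5000
After 1 (propagate distance d=18): x=-4.0000 theta=-0.5000
After 2 (thin lens f=53): x=-4.0000 theta=-45/106 (≈-0.4245)
After 3 (propagate distance d=7): x=-739/106 (≈-6.9717) theta=-45/106 (≈-0.4245)
After 4 (thin lens f=32): x=-739/106 (≈-6.9717) theta=-701/3392 (≈-0.2067)
After 5 (propagate distance d=18 (to screen)): x=-18133/1696 (≈-10.6916) theta=-701/3392 (≈-0.2067)
|theta_initial|=0.5000 |theta_final|=701/3392 (≈0.2067) -> not increased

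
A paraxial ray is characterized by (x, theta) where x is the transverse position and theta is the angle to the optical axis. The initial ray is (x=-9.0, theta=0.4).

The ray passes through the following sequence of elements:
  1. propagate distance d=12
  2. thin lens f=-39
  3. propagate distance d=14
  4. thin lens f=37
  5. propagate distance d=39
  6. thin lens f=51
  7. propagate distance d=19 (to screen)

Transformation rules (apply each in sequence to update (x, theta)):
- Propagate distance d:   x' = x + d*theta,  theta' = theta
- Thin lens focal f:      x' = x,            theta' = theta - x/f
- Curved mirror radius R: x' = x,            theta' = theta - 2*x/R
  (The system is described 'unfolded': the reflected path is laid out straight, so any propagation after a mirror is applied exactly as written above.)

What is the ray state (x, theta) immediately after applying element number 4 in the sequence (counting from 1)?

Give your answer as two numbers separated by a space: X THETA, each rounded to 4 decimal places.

Answer: -0.1077 0.2952

Derivation:
Initial: x=-9.0000 theta=0.4000
After 1 (propagate distance d=12): x=-4.2000 theta=0.4000
After 2 (thin lens f=-39): x=-4.2000 theta=19/65 (≈0.2923)
After 3 (propagate distance d=14): x=-7/65 (≈-0.1077) theta=19/65 (≈0.2923)
After 4 (thin lens f=37): x=-7/65 (≈-0.1077) theta=142/481 (≈0.2952)
Rounded to 4 decimal places: x = -0.1077, theta = 0.2952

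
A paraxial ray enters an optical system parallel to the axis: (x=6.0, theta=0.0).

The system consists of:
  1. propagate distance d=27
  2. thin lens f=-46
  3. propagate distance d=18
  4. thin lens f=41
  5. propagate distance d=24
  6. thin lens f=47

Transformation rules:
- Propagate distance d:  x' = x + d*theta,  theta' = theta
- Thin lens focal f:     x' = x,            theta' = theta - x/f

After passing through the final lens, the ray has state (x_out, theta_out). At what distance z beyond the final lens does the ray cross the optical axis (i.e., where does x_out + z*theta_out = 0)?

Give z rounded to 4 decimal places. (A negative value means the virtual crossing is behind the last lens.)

Initial: x=6.0000 theta=0.0000
After 1 (propagate distance d=27): x=6.0000 theta=0.0000
After 2 (thin lens f=-46): x=6.0000 theta=3/23 (≈0.1304)
After 3 (propagate distance d=18): x=192/23 (≈8.3478) theta=3/23 (≈0.1304)
After 4 (thin lens f=41): x=192/23 (≈8.3478) theta=-3/41 (≈-0.0732)
After 5 (propagate distance d=24): x=6216/943 (≈6.5917) theta=-3/41 (≈-0.0732)
After 6 (thin lens f=47): x=6216/943 (≈6.5917) theta=-9459/44321 (≈-0.2134)
z_focus = -x_out/theta_out = -(6216/943)/(-9459/44321) = 97384/3153 ≈ 30.8861
Rounded to 4 decimal places: z = 30.8861

Answer: 30.8861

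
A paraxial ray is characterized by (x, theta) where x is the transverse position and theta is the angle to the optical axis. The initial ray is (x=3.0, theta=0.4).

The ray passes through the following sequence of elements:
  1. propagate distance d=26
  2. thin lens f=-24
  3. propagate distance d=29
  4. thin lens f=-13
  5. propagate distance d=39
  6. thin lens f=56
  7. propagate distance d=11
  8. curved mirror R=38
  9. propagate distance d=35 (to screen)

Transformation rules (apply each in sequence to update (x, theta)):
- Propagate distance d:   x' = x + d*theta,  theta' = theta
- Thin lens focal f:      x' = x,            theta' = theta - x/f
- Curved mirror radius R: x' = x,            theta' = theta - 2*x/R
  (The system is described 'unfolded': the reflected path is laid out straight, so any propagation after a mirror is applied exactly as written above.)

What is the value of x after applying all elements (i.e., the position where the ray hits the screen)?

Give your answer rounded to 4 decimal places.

Answer: -156.9122

Derivation:
Initial: x=3.0000 theta=0.4000
After 1 (propagate distance d=26): x=13.4000 theta=0.4000
After 2 (thin lens f=-24): x=13.4000 theta=23/24 (≈0.9583)
After 3 (propagate distance d=29): x=4943/120 (≈41.1917) theta=23/24 (≈0.9583)
After 4 (thin lens f=-13): x=4943/120 (≈41.1917) theta=1073/260 (≈4.1269)
After 5 (propagate distance d=39): x=24257/120 (≈202.1417) theta=1073/260 (≈4.1269)
After 6 (thin lens f=56): x=24257/120 (≈202.1417) theta=45187/87360 (≈0.5173)
After 7 (propagate distance d=11): x=6052051/29120 (≈207.8314) theta=45187/87360 (≈0.5173)
After 8 (curved mirror R=38): x=6052051/29120 (≈207.8314) theta=-2845/273 (≈-10.4212)
After 9 (propagate distance d=35 (to screen)): x=-13707847/87360 (≈-156.9122) theta=-2845/273 (≈-10.4212)
Rounded to 4 decimal places: x = -156.9122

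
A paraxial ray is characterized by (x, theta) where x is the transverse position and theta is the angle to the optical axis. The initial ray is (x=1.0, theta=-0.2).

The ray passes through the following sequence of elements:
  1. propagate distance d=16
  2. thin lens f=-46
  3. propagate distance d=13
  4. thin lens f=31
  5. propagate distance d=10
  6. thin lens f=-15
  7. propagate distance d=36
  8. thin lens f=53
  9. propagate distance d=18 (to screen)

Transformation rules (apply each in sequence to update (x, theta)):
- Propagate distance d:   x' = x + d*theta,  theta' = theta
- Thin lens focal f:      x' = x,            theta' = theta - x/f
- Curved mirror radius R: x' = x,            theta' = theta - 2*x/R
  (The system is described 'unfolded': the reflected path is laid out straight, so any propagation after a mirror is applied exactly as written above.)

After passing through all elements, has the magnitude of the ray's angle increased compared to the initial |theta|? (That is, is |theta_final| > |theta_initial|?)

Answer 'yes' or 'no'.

Answer: no

Derivation:
Initial: x=1.0000 theta=-0.2000
After 1 (propagate distance d=16): x=-2.2000 theta=-0.2000
After 2 (thin lens f=-46): x=-2.2000 theta=-57/230 (≈-0.2478)
After 3 (propagate distance d=13): x=-1247/230 (≈-5.4217) theta=-57/230 (≈-0.2478)
After 4 (thin lens f=31): x=-1247/230 (≈-5.4217) theta=-52/713 (≈-0.0729)
After 5 (propagate distance d=10): x=-43857/7130 (≈-6.1511) theta=-52/713 (≈-0.0729)
After 6 (thin lens f=-15): x=-43857/7130 (≈-6.1511) theta=-17219/35650 (≈-0.4830)
After 7 (propagate distance d=36): x=-839169/35650 (≈-23.5391) theta=-17219/35650 (≈-0.4830)
After 8 (thin lens f=53): x=-839169/35650 (≈-23.5391) theta=-36719/944725 (≈-0.0389)
After 9 (propagate distance d=18 (to screen)): x=-45797841/1889450 (≈-24.2387) theta=-36719/944725 (≈-0.0389)
|theta_initial|=0.2000 |theta_final|=36719/944725 (≈0.0389) -> not increased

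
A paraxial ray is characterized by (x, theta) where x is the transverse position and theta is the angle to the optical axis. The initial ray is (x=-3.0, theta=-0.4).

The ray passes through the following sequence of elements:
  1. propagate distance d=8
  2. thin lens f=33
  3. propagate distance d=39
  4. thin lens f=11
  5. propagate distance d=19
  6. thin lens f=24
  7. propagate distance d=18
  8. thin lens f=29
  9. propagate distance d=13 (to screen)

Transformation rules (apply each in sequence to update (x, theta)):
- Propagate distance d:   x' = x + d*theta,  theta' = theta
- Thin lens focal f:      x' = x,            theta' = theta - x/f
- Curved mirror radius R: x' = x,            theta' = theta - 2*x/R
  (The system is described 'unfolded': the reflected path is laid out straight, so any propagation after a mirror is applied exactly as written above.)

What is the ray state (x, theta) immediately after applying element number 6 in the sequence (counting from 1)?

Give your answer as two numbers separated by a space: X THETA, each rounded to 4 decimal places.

Initial: x=-3.0000 theta=-0.4000
After 1 (propagate distance d=8): x=-6.2000 theta=-0.4000
After 2 (thin lens f=33): x=-6.2000 theta=-7/33 (≈-0.2121)
After 3 (propagate distance d=39): x=-796/55 (≈-14.4727) theta=-7/33 (≈-0.2121)
After 4 (thin lens f=11): x=-796/55 (≈-14.4727) theta=2003/1815 (≈1.1036)
After 5 (propagate distance d=19): x=11789/1815 (≈6.4953) theta=2003/1815 (≈1.1036)
After 6 (thin lens f=24): x=11789/1815 (≈6.4953) theta=36283/43560 (≈0.8329)
Rounded to 4 decimal places: x = 6.4953, theta = 0.8329

Answer: 6.4953 0.8329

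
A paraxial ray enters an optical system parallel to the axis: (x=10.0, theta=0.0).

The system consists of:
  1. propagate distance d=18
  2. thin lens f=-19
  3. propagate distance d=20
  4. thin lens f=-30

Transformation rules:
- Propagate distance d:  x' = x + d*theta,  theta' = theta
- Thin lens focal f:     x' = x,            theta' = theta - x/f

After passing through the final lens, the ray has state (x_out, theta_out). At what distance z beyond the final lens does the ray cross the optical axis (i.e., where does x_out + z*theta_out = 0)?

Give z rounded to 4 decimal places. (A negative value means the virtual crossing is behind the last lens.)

Initial: x=10.0000 theta=0.0000
After 1 (propagate distance d=18): x=10.0000 theta=0.0000
After 2 (thin lens f=-19): x=10.0000 theta=10/19 (≈0.5263)
After 3 (propagate distance d=20): x=390/19 (≈20.5263) theta=10/19 (≈0.5263)
After 4 (thin lens f=-30): x=390/19 (≈20.5263) theta=23/19 (≈1.2105)
z_focus = -x_out/theta_out = -(390/19)/(23/19) = -390/23 ≈ -16.9565
Rounded to 4 decimal places: z = -16.9565

Answer: -16.9565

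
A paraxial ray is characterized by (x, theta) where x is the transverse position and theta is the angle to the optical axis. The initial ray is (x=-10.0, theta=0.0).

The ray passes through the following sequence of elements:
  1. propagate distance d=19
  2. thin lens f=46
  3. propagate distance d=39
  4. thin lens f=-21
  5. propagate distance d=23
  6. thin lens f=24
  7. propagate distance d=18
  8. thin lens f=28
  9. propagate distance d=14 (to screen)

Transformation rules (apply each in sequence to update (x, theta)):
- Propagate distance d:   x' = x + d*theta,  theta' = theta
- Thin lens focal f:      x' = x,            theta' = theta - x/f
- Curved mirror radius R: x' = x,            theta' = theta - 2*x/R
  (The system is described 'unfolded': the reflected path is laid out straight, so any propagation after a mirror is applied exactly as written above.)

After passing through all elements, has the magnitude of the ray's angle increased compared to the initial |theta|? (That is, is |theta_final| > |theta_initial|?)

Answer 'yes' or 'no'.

Initial: x=-10.0000 theta=0.0000
After 1 (propagate distance d=19): x=-10.0000 theta=0.0000
After 2 (thin lens f=46): x=-10.0000 theta=5/23 (≈0.2174)
After 3 (propagate distance d=39): x=-35/23 (≈-1.5217) theta=5/23 (≈0.2174)
After 4 (thin lens f=-21): x=-35/23 (≈-1.5217) theta=10/69 (≈0.1449)
After 5 (propagate distance d=23): x=125/69 (≈1.8116) theta=10/69 (≈0.1449)
After 6 (thin lens f=24): x=125/69 (≈1.8116) theta=5/72 (≈0.0694)
After 7 (propagate distance d=18): x=845/276 (≈3.0616) theta=5/72 (≈0.0694)
After 8 (thin lens f=28): x=845/276 (≈3.0616) theta=-925/23184 (≈-0.0399)
After 9 (propagate distance d=14 (to screen)): x=4145/1656 (≈2.5030) theta=-925/23184 (≈-0.0399)
|theta_initial|=0.0000 |theta_final|=925/23184 (≈0.0399) -> increased

Answer: yes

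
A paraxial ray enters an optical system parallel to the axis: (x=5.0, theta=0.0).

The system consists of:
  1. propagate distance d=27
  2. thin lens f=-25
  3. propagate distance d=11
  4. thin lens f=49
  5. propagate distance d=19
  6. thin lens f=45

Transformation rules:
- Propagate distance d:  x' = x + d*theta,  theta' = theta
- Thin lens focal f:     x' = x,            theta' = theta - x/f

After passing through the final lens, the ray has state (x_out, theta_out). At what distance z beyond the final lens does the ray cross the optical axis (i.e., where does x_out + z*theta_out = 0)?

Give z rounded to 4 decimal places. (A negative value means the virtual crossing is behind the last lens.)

Answer: 63.4607

Derivation:
Initial: x=5.0000 theta=0.0000
After 1 (propagate distance d=27): x=5.0000 theta=0.0000
After 2 (thin lens f=-25): x=5.0000 theta=0.2000
After 3 (propagate distance d=11): x=7.2000 theta=0.2000
After 4 (thin lens f=49): x=7.2000 theta=13/245 (≈0.0531)
After 5 (propagate distance d=19): x=2011/245 (≈8.2082) theta=13/245 (≈0.0531)
After 6 (thin lens f=45): x=2011/245 (≈8.2082) theta=-1426/11025 (≈-0.1293)
z_focus = -x_out/theta_out = -(2011/245)/(-1426/11025) = 90495/1426 ≈ 63.4607
Rounded to 4 decimal places: z = 63.4607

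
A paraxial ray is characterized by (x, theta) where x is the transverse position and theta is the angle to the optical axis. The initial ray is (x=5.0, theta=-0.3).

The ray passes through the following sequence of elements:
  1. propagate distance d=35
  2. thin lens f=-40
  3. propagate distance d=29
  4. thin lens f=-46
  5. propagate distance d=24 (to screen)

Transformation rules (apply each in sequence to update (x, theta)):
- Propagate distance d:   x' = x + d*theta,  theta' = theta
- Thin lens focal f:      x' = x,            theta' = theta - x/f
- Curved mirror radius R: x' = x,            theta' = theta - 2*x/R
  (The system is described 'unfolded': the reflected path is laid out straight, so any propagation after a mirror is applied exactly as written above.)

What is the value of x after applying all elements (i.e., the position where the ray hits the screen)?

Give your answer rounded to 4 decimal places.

Answer: -38.1766

Derivation:
Initial: x=5.0000 theta=-0.3000
After 1 (propagate distance d=35): x=-5.5000 theta=-0.3000
After 2 (thin lens f=-40): x=-5.5000 theta=-0.4375
After 3 (propagate distance d=29): x=-18.1875 theta=-0.4375
After 4 (thin lens f=-46): x=-18.1875 theta=-613/736 (≈-0.8329)
After 5 (propagate distance d=24 (to screen)): x=-14049/368 (≈-38.1766) theta=-613/736 (≈-0.8329)
Rounded to 4 decimal places: x = -38.1766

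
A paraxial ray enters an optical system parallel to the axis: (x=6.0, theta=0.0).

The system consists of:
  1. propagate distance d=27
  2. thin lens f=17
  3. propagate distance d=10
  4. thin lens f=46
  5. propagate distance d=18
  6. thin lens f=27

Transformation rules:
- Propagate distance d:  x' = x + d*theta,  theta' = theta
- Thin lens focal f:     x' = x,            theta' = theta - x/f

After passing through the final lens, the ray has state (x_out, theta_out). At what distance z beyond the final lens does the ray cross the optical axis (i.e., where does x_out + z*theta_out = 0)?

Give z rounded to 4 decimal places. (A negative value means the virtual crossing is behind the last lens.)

Answer: -21.3567

Derivation:
Initial: x=6.0000 theta=0.0000
After 1 (propagate distance d=27): x=6.0000 theta=0.0000
After 2 (thin lens f=17): x=6.0000 theta=-6/17 (≈-0.3529)
After 3 (propagate distance d=10): x=42/17 (≈2.4706) theta=-6/17 (≈-0.3529)
After 4 (thin lens f=46): x=42/17 (≈2.4706) theta=-159/391 (≈-0.4066)
After 5 (propagate distance d=18): x=-1896/391 (≈-4.8491) theta=-159/391 (≈-0.4066)
After 6 (thin lens f=27): x=-1896/391 (≈-4.8491) theta=-47/207 (≈-0.2271)
z_focus = -x_out/theta_out = -(-1896/391)/(-47/207) = -17064/799 ≈ -21.3567
Rounded to 4 decimal places: z = -21.3567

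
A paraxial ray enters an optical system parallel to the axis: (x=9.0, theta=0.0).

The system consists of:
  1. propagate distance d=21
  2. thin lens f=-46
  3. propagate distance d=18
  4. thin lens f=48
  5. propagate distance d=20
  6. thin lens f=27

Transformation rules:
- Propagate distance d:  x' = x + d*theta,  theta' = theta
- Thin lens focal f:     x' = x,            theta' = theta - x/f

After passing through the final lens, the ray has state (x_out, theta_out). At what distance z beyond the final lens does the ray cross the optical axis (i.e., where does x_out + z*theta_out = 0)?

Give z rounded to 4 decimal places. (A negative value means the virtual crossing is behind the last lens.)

Initial: x=9.0000 theta=0.0000
After 1 (propagate distance d=21): x=9.0000 theta=0.0000
After 2 (thin lens f=-46): x=9.0000 theta=9/46 (≈0.1957)
After 3 (propagate distance d=18): x=288/23 (≈12.5217) theta=9/46 (≈0.1957)
After 4 (thin lens f=48): x=288/23 (≈12.5217) theta=-3/46 (≈-0.0652)
After 5 (propagate distance d=20): x=258/23 (≈11.2174) theta=-3/46 (≈-0.0652)
After 6 (thin lens f=27): x=258/23 (≈11.2174) theta=-199/414 (≈-0.4807)
z_focus = -x_out/theta_out = -(258/23)/(-199/414) = 4644/199 ≈ 23.3367
Rounded to 4 decimal places: z = 23.3367

Answer: 23.3367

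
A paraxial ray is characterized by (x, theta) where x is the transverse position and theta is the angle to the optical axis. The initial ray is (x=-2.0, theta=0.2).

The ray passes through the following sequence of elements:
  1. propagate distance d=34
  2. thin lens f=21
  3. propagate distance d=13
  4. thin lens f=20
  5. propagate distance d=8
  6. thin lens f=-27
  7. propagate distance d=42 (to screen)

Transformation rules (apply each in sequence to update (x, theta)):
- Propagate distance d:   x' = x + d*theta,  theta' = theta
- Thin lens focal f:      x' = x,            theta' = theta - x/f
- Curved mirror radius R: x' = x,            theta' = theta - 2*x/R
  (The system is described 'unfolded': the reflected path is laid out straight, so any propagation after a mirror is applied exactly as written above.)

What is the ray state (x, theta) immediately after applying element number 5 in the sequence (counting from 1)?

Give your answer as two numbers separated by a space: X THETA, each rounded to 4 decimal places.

Initial: x=-2.0000 theta=0.2000
After 1 (propagate distance d=34): x=4.8000 theta=0.2000
After 2 (thin lens f=21): x=4.8000 theta=-1/35 (≈-0.0286)
After 3 (propagate distance d=13): x=31/7 (≈4.4286) theta=-1/35 (≈-0.0286)
After 4 (thin lens f=20): x=31/7 (≈4.4286) theta=-0.2500
After 5 (propagate distance d=8): x=17/7 (≈2.4286) theta=-0.2500
Rounded to 4 decimal places: x = 2.4286, theta = -0.2500

Answer: 2.4286 -0.2500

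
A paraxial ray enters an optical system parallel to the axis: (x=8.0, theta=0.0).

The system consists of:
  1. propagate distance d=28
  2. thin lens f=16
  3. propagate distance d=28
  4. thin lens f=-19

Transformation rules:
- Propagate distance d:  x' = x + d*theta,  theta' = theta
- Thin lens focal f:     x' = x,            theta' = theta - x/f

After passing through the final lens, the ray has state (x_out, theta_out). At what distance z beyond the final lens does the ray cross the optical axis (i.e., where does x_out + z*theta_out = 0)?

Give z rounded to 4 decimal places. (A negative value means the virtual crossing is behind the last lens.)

Answer: -7.3548

Derivation:
Initial: x=8.0000 theta=0.0000
After 1 (propagate distance d=28): x=8.0000 theta=0.0000
After 2 (thin lens f=16): x=8.0000 theta=-0.5000
After 3 (propagate distance d=28): x=-6.0000 theta=-0.5000
After 4 (thin lens f=-19): x=-6.0000 theta=-31/38 (≈-0.8158)
z_focus = -x_out/theta_out = -(-6.0000)/(-31/38) = -228/31 ≈ -7.3548
Rounded to 4 decimal places: z = -7.3548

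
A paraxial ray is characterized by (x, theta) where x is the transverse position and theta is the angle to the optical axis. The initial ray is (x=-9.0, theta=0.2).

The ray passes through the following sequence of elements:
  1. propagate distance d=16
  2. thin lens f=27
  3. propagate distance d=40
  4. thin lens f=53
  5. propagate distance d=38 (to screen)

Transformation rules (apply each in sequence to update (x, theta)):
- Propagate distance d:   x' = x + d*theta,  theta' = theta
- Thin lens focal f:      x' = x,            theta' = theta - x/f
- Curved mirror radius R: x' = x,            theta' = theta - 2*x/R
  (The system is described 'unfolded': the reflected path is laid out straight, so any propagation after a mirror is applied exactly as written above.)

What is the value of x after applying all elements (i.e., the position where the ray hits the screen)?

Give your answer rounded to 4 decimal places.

Answer: 18.8175

Derivation:
Initial: x=-9.0000 theta=0.2000
After 1 (propagate distance d=16): x=-5.8000 theta=0.2000
After 2 (thin lens f=27): x=-5.8000 theta=56/135 (≈0.4148)
After 3 (propagate distance d=40): x=1457/135 (≈10.7926) theta=56/135 (≈0.4148)
After 4 (thin lens f=53): x=1457/135 (≈10.7926) theta=1511/7155 (≈0.2112)
After 5 (propagate distance d=38 (to screen)): x=134639/7155 (≈18.8175) theta=1511/7155 (≈0.2112)
Rounded to 4 decimal places: x = 18.8175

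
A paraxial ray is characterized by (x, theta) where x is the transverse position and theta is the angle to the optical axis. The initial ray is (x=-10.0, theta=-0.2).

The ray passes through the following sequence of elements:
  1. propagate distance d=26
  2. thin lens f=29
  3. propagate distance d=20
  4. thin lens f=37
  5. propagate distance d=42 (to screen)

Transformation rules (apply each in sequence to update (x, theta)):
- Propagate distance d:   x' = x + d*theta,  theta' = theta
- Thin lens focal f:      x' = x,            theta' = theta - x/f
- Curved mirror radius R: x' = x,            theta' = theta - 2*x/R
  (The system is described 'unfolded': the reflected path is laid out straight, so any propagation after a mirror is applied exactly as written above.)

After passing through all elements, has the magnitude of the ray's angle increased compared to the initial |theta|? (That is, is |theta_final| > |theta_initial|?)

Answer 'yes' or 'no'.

Answer: yes

Derivation:
Initial: x=-10.0000 theta=-0.2000
After 1 (propagate distance d=26): x=-15.2000 theta=-0.2000
After 2 (thin lens f=29): x=-15.2000 theta=47/145 (≈0.3241)
After 3 (propagate distance d=20): x=-1264/145 (≈-8.7172) theta=47/145 (≈0.3241)
After 4 (thin lens f=37): x=-1264/145 (≈-8.7172) theta=3003/5365 (≈0.5597)
After 5 (propagate distance d=42 (to screen)): x=79358/5365 (≈14.7918) theta=3003/5365 (≈0.5597)
|theta_initial|=0.2000 |theta_final|=3003/5365 (≈0.5597) -> increased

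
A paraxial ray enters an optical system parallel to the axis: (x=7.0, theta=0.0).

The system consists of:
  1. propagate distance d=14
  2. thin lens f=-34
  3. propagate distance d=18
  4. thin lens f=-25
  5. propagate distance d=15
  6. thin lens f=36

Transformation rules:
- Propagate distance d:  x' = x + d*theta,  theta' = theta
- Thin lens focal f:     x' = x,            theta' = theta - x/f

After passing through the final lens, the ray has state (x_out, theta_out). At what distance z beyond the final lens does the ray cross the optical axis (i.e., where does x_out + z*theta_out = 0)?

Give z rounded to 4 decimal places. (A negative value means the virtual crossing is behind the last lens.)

Initial: x=7.0000 theta=0.0000
After 1 (propagate distance d=14): x=7.0000 theta=0.0000
After 2 (thin lens f=-34): x=7.0000 theta=7/34 (≈0.2059)
After 3 (propagate distance d=18): x=182/17 (≈10.7059) theta=7/34 (≈0.2059)
After 4 (thin lens f=-25): x=182/17 (≈10.7059) theta=539/850 (≈0.6341)
After 5 (propagate distance d=15): x=3437/170 (≈20.2176) theta=539/850 (≈0.6341)
After 6 (thin lens f=36): x=3437/170 (≈20.2176) theta=2219/30600 (≈0.0725)
z_focus = -x_out/theta_out = -(3437/170)/(2219/30600) = -88380/317 ≈ -278.8013
Rounded to 4 decimal places: z = -278.8013

Answer: -278.8013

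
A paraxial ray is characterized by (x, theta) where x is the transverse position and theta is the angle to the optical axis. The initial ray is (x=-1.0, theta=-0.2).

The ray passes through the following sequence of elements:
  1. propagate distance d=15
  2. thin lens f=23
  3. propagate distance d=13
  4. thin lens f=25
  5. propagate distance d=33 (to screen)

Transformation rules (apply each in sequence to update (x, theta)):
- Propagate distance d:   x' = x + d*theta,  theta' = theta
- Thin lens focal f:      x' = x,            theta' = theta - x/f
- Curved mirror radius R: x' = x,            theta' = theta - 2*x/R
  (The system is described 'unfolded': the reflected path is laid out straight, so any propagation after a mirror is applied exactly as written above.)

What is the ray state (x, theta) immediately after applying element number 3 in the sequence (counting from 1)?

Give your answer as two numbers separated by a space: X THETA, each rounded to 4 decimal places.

Initial: x=-1.0000 theta=-0.2000
After 1 (propagate distance d=15): x=-4.0000 theta=-0.2000
After 2 (thin lens f=23): x=-4.0000 theta=-3/115 (≈-0.0261)
After 3 (propagate distance d=13): x=-499/115 (≈-4.3391) theta=-3/115 (≈-0.0261)
Rounded to 4 decimal places: x = -4.3391, theta = -0.0261

Answer: -4.3391 -0.0261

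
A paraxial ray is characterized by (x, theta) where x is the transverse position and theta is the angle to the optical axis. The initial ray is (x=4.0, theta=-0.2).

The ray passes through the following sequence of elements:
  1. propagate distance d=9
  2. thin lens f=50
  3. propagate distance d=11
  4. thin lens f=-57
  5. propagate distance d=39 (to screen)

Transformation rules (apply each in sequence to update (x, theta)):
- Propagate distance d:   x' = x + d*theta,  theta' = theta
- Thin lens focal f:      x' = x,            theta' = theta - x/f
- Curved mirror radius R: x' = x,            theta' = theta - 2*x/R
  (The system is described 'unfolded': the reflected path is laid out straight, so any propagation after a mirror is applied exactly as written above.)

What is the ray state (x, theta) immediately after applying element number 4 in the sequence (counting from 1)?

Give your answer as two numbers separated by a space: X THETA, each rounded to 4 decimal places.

Answer: -0.4840 -0.2525

Derivation:
Initial: x=4.0000 theta=-0.2000
After 1 (propagate distance d=9): x=2.2000 theta=-0.2000
After 2 (thin lens f=50): x=2.2000 theta=-0.2440
After 3 (propagate distance d=11): x=-0.4840 theta=-0.2440
After 4 (thin lens f=-57): x=-0.4840 theta=-1799/7125 (≈-0.2525)
Rounded to 4 decimal places: x = -0.4840, theta = -0.2525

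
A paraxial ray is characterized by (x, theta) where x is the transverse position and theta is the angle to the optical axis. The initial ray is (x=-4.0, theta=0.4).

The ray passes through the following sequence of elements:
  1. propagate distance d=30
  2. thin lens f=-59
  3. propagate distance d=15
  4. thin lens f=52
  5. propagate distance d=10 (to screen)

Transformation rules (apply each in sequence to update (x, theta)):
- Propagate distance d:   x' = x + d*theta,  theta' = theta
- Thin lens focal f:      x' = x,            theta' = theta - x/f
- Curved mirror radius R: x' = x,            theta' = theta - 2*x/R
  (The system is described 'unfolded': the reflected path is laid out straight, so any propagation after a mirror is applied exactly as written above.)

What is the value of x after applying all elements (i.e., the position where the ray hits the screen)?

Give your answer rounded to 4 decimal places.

Answer: 18.3064

Derivation:
Initial: x=-4.0000 theta=0.4000
After 1 (propagate distance d=30): x=8.0000 theta=0.4000
After 2 (thin lens f=-59): x=8.0000 theta=158/295 (≈0.5356)
After 3 (propagate distance d=15): x=946/59 (≈16.0339) theta=158/295 (≈0.5356)
After 4 (thin lens f=52): x=946/59 (≈16.0339) theta=1743/7670 (≈0.2272)
After 5 (propagate distance d=10 (to screen)): x=14041/767 (≈18.3064) theta=1743/7670 (≈0.2272)
Rounded to 4 decimal places: x = 18.3064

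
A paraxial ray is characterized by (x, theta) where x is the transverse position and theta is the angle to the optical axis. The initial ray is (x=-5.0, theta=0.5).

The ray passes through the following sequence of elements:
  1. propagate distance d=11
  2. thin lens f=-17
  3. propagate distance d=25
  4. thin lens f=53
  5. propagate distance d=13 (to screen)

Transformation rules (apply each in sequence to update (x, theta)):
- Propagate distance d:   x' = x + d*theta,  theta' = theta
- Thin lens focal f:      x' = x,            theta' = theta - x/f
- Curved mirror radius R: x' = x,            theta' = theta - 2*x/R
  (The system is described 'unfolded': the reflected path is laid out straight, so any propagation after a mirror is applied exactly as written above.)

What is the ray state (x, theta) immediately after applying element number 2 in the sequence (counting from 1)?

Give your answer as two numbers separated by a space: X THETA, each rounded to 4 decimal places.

Initial: x=-5.0000 theta=0.5000
After 1 (propagate distance d=11): x=0.5000 theta=0.5000
After 2 (thin lens f=-17): x=0.5000 theta=9/17 (≈0.5294)
Rounded to 4 decimal places: x = 0.5000, theta = 0.5294

Answer: 0.5000 0.5294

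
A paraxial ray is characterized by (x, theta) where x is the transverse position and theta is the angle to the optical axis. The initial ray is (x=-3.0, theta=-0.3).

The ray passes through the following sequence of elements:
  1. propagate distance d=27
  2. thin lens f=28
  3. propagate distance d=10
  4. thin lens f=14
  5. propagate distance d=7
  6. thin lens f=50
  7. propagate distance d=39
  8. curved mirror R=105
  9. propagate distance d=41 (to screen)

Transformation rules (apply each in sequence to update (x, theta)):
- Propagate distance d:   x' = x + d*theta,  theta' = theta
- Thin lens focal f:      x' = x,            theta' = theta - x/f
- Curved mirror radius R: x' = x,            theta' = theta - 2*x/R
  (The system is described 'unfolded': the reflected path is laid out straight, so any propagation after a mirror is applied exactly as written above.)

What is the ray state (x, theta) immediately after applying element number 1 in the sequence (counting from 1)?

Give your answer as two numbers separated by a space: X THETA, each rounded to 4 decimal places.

Initial: x=-3.0000 theta=-0.3000
After 1 (propagate distance d=27): x=-11.1000 theta=-0.3000
Rounded to 4 decimal places: x = -11.1000, theta = -0.3000

Answer: -11.1000 -0.3000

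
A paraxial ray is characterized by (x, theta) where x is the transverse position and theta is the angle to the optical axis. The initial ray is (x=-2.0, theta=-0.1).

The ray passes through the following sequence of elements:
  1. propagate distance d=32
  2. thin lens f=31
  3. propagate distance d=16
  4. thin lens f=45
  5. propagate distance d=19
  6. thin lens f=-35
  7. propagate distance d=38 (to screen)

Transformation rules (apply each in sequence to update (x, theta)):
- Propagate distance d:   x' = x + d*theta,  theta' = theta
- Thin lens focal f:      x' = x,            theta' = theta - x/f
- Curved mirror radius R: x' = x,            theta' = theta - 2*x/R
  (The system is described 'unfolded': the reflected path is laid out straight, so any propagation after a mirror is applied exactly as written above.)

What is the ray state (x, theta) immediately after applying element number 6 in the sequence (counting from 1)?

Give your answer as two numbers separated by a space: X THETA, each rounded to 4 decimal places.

Answer: -1.0911 0.1280

Derivation:
Initial: x=-2.0000 theta=-0.1000
After 1 (propagate distance d=32): x=-5.2000 theta=-0.1000
After 2 (thin lens f=31): x=-5.2000 theta=21/310 (≈0.0677)
After 3 (propagate distance d=16): x=-638/155 (≈-4.1161) theta=21/310 (≈0.0677)
After 4 (thin lens f=45): x=-638/155 (≈-4.1161) theta=2221/13950 (≈0.1592)
After 5 (propagate distance d=19): x=-491/450 (≈-1.0911) theta=2221/13950 (≈0.1592)
After 6 (thin lens f=-35): x=-491/450 (≈-1.0911) theta=3473/27125 (≈0.1280)
Rounded to 4 decimal places: x = -1.0911, theta = 0.1280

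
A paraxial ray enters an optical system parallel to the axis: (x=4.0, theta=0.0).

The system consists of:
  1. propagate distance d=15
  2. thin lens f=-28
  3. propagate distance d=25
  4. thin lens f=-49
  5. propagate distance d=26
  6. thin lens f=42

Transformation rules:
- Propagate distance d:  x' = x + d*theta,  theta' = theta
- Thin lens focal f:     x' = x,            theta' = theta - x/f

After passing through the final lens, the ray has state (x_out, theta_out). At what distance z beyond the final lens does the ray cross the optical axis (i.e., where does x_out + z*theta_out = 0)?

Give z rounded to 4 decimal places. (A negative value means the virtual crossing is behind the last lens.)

Answer: 228.4539

Derivation:
Initial: x=4.0000 theta=0.0000
After 1 (propagate distance d=15): x=4.0000 theta=0.0000
After 2 (thin lens f=-28): x=4.0000 theta=1/7 (≈0.1429)
After 3 (propagate distance d=25): x=53/7 (≈7.5714) theta=1/7 (≈0.1429)
After 4 (thin lens f=-49): x=53/7 (≈7.5714) theta=102/343 (≈0.2974)
After 5 (propagate distance d=26): x=5249/343 (≈15.3032) theta=102/343 (≈0.2974)
After 6 (thin lens f=42): x=5249/343 (≈15.3032) theta=-965/14406 (≈-0.0670)
z_focus = -x_out/theta_out = -(5249/343)/(-965/14406) = 220458/965 ≈ 228.4539
Rounded to 4 decimal places: z = 228.4539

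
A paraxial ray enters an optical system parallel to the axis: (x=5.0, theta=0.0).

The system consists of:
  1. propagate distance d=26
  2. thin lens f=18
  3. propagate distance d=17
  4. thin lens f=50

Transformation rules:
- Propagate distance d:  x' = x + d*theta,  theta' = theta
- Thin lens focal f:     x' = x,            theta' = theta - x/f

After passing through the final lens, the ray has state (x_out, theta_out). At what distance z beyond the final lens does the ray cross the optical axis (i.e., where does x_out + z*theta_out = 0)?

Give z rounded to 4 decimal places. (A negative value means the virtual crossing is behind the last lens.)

Answer: 0.9804

Derivation:
Initial: x=5.0000 theta=0.0000
After 1 (propagate distance d=26): x=5.0000 theta=0.0000
After 2 (thin lens f=18): x=5.0000 theta=-5/18 (≈-0.2778)
After 3 (propagate distance d=17): x=5/18 (≈0.2778) theta=-5/18 (≈-0.2778)
After 4 (thin lens f=50): x=5/18 (≈0.2778) theta=-17/60 (≈-0.2833)
z_focus = -x_out/theta_out = -(5/18)/(-17/60) = 50/51 ≈ 0.9804
Rounded to 4 decimal places: z = 0.9804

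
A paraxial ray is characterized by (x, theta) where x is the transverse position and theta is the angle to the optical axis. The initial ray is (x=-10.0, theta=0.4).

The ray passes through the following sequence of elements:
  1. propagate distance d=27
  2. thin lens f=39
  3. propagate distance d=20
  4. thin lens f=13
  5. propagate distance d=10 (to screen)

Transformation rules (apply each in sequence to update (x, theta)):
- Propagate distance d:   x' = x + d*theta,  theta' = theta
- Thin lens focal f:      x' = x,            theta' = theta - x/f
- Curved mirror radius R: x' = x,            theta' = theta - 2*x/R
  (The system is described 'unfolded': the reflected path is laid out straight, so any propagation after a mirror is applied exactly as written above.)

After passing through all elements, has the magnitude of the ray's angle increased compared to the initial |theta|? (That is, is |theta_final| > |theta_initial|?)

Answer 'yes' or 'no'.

Initial: x=-10.0000 theta=0.4000
After 1 (propagate distance d=27): x=0.8000 theta=0.4000
After 2 (thin lens f=39): x=0.8000 theta=74/195 (≈0.3795)
After 3 (propagate distance d=20): x=1636/195 (≈8.3897) theta=74/195 (≈0.3795)
After 4 (thin lens f=13): x=1636/195 (≈8.3897) theta=-674/2535 (≈-0.2659)
After 5 (propagate distance d=10 (to screen)): x=14528/2535 (≈5.7310) theta=-674/2535 (≈-0.2659)
|theta_initial|=0.4000 |theta_final|=674/2535 (≈0.2659) -> not increased

Answer: no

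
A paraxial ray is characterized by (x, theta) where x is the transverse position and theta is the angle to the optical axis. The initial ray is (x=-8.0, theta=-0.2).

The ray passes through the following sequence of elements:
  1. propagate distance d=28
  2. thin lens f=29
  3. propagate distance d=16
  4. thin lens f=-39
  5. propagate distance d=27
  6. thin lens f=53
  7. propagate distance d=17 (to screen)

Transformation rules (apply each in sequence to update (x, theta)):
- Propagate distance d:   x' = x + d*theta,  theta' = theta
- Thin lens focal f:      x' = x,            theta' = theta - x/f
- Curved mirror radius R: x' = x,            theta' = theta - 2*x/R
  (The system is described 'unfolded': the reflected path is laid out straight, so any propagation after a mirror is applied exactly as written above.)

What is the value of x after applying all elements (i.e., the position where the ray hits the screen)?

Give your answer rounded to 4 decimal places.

Answer: -5.2335

Derivation:
Initial: x=-8.0000 theta=-0.2000
After 1 (propagate distance d=28): x=-13.6000 theta=-0.2000
After 2 (thin lens f=29): x=-13.6000 theta=39/145 (≈0.2690)
After 3 (propagate distance d=16): x=-1348/145 (≈-9.2966) theta=39/145 (≈0.2690)
After 4 (thin lens f=-39): x=-1348/145 (≈-9.2966) theta=173/5655 (≈0.0306)
After 5 (propagate distance d=27): x=-15967/1885 (≈-8.4706) theta=173/5655 (≈0.0306)
After 6 (thin lens f=53): x=-15967/1885 (≈-8.4706) theta=878/4611 (≈0.1904)
After 7 (propagate distance d=17 (to screen)): x=-1568563/299715 (≈-5.2335) theta=878/4611 (≈0.1904)
Rounded to 4 decimal places: x = -5.2335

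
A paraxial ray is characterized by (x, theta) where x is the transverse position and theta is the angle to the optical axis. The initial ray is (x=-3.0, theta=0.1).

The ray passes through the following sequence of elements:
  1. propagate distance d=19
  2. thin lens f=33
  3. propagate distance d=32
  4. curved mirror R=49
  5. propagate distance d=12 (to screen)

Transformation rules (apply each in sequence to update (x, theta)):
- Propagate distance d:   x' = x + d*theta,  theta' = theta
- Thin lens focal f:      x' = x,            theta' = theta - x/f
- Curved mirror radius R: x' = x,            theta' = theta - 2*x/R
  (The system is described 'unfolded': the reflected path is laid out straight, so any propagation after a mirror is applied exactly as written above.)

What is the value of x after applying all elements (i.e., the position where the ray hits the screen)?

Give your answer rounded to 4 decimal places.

Initial: x=-3.0000 theta=0.1000
After 1 (propagate distance d=19): x=-1.1000 theta=0.1000
After 2 (thin lens f=33): x=-1.1000 theta=2/15 (≈0.1333)
After 3 (propagate distance d=32): x=19/6 (≈3.1667) theta=2/15 (≈0.1333)
After 4 (curved mirror R=49): x=19/6 (≈3.1667) theta=1/245 (≈0.0041)
After 5 (propagate distance d=12 (to screen)): x=4727/1470 (≈3.2156) theta=1/245 (≈0.0041)
Rounded to 4 decimal places: x = 3.2156

Answer: 3.2156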